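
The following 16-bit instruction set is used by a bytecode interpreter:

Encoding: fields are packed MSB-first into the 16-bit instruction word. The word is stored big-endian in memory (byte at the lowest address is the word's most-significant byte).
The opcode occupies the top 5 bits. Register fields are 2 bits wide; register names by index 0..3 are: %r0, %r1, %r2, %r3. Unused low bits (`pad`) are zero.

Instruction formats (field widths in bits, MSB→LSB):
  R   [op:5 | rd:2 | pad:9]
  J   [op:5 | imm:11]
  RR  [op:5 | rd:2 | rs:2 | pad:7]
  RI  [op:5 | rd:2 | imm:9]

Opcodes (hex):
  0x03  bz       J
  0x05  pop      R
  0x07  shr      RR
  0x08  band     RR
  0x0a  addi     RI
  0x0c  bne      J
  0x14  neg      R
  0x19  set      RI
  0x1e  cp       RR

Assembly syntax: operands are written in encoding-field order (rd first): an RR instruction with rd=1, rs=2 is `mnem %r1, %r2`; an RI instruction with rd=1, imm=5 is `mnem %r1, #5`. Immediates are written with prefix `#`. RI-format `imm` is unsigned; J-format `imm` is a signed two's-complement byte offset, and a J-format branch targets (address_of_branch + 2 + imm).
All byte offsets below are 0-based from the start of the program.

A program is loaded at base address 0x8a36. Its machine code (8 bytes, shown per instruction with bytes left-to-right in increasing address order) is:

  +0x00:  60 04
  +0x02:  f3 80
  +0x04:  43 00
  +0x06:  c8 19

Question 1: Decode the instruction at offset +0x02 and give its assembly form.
@+02  big-endian(f3 80) = 0xf380
  opcode bits[15:11]=0x1e: cp/RR
  [10:9] rd=1 = %r1
  [8:7] rs=3 = %r3

cp %r1, %r3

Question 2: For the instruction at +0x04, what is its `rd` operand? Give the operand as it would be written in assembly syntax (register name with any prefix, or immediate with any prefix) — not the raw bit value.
%r1

@+04  big-endian(43 00) = 0x4300
  op=0x4300>>11=0x8 ⇒ band (RR)
  [10:9] rd=1 = %r1
  [8:7] rs=2 = %r2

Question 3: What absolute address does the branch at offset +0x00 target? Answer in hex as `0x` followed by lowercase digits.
0x8a3c

@+00  big-endian(60 04) = 0x6004
  opcode bits[15:11]=0xc: bne/J
  imm: (w>>0)&0x7ff=0x4 → #4
  target = base 0x8a36 + off 0x00 + 2 + imm 4 = 0x8a3c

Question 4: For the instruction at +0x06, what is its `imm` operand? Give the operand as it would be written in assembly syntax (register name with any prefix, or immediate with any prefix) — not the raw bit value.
#25

off 0x06: read c8 19 as big → 0xc819
  opcode bits[15:11]=0x19: set/RI
  rd: (w>>9)&0x3=0x0 → %r0
  imm: (w>>0)&0x1ff=0x19 → #25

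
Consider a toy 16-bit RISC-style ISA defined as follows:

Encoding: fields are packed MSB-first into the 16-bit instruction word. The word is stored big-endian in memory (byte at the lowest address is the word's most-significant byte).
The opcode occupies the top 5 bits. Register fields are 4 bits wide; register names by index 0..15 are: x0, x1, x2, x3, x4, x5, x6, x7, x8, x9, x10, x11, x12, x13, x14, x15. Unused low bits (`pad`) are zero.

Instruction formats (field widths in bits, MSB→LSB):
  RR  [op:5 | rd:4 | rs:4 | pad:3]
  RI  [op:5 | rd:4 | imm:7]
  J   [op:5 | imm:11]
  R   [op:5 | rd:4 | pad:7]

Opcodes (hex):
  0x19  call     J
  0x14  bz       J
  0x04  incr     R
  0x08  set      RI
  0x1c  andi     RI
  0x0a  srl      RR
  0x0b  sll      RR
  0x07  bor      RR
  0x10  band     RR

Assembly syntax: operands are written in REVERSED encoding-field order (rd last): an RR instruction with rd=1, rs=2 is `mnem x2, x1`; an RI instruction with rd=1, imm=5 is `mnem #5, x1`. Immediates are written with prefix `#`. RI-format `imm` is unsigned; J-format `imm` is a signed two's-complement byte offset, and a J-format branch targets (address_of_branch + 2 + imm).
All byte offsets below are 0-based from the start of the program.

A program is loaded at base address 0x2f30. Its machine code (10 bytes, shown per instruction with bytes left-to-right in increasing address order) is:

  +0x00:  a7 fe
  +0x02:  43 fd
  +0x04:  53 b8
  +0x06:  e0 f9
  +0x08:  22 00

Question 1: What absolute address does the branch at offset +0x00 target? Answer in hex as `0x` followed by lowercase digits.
[00] a7 fe → 0xa7fe
  top 5b → 0x14 → bz [J]
  [10:0] imm=2046 (s11→-2) = #-2
  target = base 0x2f30 + off 0x00 + 2 + imm -2 = 0x2f30

0x2f30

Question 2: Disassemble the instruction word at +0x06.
off 0x06: read e0 f9 as big → 0xe0f9
  opcode bits[15:11]=0x1c: andi/RI
  [10:7] rd=1 = x1
  [6:0] imm=121 = #121

andi #121, x1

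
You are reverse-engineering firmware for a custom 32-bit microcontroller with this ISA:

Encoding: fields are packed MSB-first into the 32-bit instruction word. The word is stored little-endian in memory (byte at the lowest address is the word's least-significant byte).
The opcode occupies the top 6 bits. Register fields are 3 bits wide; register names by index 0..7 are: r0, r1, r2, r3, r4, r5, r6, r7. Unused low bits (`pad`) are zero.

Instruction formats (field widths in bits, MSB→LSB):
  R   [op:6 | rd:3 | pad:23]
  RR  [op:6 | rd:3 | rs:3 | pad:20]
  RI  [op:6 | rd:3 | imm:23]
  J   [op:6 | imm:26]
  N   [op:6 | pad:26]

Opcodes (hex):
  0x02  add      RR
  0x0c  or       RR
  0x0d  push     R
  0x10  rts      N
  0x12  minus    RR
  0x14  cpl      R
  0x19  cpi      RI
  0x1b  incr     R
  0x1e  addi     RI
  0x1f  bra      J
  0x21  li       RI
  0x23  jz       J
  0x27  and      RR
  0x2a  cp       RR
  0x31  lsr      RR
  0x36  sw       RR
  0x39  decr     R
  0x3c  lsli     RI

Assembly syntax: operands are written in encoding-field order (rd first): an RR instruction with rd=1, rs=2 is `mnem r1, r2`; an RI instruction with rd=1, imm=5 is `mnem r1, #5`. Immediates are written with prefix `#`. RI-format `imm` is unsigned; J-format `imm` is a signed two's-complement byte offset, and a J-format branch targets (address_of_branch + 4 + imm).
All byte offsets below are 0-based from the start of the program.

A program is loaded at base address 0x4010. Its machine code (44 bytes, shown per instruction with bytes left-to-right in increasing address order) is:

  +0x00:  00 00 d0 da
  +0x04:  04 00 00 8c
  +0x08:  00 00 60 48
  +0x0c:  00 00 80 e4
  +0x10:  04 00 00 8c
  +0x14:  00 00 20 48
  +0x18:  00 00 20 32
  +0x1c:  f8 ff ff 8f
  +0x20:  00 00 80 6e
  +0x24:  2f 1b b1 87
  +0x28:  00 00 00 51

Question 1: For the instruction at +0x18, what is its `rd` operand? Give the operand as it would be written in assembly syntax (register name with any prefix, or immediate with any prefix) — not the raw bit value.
r4

+0x18: 00 00 20 32 ⇒ word 0x32200000 (little)
  top 6b → 0xc → or [RR]
  rd@[25:23]=0x4 ⇒ r4
  rs@[22:20]=0x2 ⇒ r2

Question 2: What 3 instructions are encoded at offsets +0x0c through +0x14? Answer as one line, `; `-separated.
[0c] 00 00 80 e4 → 0xe4800000
  op=0xe4800000>>26=0x39 ⇒ decr (R)
  rd: (w>>23)&0x7=0x1 → r1
[10] 04 00 00 8c → 0x8c000004
  op=0x8c000004>>26=0x23 ⇒ jz (J)
  imm: (w>>0)&0x3ffffff=0x4 → #4
[14] 00 00 20 48 → 0x48200000
  op=0x48200000>>26=0x12 ⇒ minus (RR)
  rd: (w>>23)&0x7=0x0 → r0
  rs: (w>>20)&0x7=0x2 → r2

decr r1; jz #4; minus r0, r2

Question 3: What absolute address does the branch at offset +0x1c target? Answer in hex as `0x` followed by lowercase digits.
+0x1c: f8 ff ff 8f ⇒ word 0x8ffffff8 (little)
  opcode bits[31:26]=0x23: jz/J
  imm: (w>>0)&0x3ffffff=0x3fffff8 (s26→-8) → #-8
  target = base 0x4010 + off 0x1c + 4 + imm -8 = 0x4028

0x4028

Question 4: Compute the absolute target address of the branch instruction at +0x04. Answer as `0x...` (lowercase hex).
@+04  little-endian(04 00 00 8c) = 0x8c000004
  top 6b → 0x23 → jz [J]
  imm: (w>>0)&0x3ffffff=0x4 → #4
  target = base 0x4010 + off 0x04 + 4 + imm 4 = 0x401c

0x401c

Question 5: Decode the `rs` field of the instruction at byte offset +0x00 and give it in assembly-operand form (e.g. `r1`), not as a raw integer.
r5

off 0x00: read 00 00 d0 da as little → 0xdad00000
  op=0xdad00000>>26=0x36 ⇒ sw (RR)
  [25:23] rd=5 = r5
  [22:20] rs=5 = r5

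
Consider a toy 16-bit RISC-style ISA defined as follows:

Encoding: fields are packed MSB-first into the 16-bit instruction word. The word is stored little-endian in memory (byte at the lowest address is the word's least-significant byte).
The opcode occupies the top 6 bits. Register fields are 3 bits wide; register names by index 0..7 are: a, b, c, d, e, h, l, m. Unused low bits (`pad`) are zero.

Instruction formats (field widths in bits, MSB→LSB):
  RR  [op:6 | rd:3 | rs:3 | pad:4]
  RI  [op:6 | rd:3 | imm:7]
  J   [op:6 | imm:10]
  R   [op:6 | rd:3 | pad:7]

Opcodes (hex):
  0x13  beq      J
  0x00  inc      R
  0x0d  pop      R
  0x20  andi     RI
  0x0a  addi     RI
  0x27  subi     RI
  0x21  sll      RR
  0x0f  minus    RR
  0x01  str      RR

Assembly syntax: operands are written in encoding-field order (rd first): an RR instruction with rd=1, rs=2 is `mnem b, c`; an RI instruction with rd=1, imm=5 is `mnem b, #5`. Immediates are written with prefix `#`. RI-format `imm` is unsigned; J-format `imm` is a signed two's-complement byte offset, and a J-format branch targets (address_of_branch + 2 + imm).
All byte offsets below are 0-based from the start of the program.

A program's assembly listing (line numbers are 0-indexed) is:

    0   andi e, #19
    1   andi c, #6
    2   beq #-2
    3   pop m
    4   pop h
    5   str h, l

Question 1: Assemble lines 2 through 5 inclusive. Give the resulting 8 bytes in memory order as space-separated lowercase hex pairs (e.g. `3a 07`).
2. beq fields op=0x13:6|imm=-2:10 → word 4ffeh → fe 4f
3. pop fields op=0xd:6|rd=7:3|pad=0:7 → word 3780h → 80 37
4. pop fields op=0xd:6|rd=5:3|pad=0:7 → word 3680h → 80 36
5. str fields op=0x1:6|rd=5:3|rs=6:3|pad=0:4 → word 06e0h → e0 06

fe 4f 80 37 80 36 e0 06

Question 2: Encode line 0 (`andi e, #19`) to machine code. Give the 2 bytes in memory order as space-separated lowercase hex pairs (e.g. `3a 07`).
L0: andi op=0x20:6|rd=4:3|imm=19:7 ⇒ 0x8213 ⇒ little 13 82

13 82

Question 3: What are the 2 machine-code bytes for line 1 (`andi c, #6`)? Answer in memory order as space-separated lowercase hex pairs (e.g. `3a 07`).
06 81

line 1 (andi): pack op=0x20:6|rd=2:3|imm=6:7 = 0x8106; little→ 06 81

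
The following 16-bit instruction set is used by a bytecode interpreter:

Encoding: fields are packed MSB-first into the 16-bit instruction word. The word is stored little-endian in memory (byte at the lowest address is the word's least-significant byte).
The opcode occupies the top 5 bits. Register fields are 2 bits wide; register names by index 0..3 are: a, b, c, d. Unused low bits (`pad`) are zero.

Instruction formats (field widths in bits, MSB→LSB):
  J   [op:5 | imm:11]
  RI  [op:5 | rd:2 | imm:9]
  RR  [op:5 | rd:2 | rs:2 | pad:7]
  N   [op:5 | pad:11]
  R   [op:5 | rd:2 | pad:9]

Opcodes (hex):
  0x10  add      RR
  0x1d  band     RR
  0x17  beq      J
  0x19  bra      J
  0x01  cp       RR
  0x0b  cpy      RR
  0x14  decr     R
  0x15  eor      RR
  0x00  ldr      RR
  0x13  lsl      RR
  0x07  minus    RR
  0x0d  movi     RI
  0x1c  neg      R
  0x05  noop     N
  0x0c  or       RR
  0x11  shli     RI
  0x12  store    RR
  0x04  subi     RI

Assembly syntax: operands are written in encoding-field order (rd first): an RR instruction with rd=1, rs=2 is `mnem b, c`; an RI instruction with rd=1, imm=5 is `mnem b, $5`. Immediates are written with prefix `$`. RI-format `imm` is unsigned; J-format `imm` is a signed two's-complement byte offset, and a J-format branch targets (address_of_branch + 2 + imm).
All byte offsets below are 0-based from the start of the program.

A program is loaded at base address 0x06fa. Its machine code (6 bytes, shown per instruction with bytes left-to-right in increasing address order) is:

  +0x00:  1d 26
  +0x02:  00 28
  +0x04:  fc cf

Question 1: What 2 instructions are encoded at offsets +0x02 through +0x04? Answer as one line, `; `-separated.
noop; bra $-4

@+02  little-endian(00 28) = 0x2800
  top 5b → 0x5 → noop [N]
@+04  little-endian(fc cf) = 0xcffc
  top 5b → 0x19 → bra [J]
  imm: (w>>0)&0x7ff=0x7fc (s11→-4) → $-4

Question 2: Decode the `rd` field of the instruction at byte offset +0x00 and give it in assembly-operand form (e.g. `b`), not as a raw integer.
[00] 1d 26 → 0x261d
  top 5b → 0x4 → subi [RI]
  rd: (w>>9)&0x3=0x3 → d
  imm: (w>>0)&0x1ff=0x1d → $29

d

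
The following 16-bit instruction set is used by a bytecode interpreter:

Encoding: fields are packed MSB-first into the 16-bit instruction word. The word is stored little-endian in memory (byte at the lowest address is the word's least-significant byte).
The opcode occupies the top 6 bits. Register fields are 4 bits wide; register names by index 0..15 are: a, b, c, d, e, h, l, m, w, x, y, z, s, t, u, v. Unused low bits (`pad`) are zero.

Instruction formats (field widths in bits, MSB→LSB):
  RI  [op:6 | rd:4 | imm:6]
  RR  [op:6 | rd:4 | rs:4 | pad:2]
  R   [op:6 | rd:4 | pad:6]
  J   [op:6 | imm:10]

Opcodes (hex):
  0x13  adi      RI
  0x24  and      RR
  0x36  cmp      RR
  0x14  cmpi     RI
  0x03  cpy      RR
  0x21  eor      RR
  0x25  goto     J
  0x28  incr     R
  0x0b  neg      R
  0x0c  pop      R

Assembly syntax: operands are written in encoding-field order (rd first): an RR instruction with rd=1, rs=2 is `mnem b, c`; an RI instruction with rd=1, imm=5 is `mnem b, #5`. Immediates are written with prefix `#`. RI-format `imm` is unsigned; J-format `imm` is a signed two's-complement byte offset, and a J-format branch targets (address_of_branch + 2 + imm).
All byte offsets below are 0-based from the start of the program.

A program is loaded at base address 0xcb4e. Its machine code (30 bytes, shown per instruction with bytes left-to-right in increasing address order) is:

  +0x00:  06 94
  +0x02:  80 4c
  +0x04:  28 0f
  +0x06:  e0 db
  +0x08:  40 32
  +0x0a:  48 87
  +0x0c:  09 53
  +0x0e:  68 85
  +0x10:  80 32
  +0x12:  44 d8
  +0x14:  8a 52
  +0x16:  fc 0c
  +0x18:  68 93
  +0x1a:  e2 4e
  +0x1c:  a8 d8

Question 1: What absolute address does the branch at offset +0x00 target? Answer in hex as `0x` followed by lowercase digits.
0xcb56

+0x00: 06 94 ⇒ word 0x9406 (little)
  op=0x9406>>10=0x25 ⇒ goto (J)
  imm: (w>>0)&0x3ff=0x6 → #6
  target = base 0xcb4e + off 0x00 + 2 + imm 6 = 0xcb56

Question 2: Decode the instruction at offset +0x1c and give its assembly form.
cmp c, y

+0x1c: a8 d8 ⇒ word 0xd8a8 (little)
  op=0xd8a8>>10=0x36 ⇒ cmp (RR)
  [9:6] rd=2 = c
  [5:2] rs=10 = y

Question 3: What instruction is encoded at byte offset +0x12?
off 0x12: read 44 d8 as little → 0xd844
  op=0xd844>>10=0x36 ⇒ cmp (RR)
  rd@[9:6]=0x1 ⇒ b
  rs@[5:2]=0x1 ⇒ b

cmp b, b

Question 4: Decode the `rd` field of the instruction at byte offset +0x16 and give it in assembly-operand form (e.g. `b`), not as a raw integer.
d

[16] fc 0c → 0x0cfc
  opcode bits[15:10]=0x3: cpy/RR
  rd: (w>>6)&0xf=0x3 → d
  rs: (w>>2)&0xf=0xf → v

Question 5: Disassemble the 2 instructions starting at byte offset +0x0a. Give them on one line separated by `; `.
[0a] 48 87 → 0x8748
  top 6b → 0x21 → eor [RR]
  rd: (w>>6)&0xf=0xd → t
  rs: (w>>2)&0xf=0x2 → c
[0c] 09 53 → 0x5309
  top 6b → 0x14 → cmpi [RI]
  rd: (w>>6)&0xf=0xc → s
  imm: (w>>0)&0x3f=0x9 → #9

eor t, c; cmpi s, #9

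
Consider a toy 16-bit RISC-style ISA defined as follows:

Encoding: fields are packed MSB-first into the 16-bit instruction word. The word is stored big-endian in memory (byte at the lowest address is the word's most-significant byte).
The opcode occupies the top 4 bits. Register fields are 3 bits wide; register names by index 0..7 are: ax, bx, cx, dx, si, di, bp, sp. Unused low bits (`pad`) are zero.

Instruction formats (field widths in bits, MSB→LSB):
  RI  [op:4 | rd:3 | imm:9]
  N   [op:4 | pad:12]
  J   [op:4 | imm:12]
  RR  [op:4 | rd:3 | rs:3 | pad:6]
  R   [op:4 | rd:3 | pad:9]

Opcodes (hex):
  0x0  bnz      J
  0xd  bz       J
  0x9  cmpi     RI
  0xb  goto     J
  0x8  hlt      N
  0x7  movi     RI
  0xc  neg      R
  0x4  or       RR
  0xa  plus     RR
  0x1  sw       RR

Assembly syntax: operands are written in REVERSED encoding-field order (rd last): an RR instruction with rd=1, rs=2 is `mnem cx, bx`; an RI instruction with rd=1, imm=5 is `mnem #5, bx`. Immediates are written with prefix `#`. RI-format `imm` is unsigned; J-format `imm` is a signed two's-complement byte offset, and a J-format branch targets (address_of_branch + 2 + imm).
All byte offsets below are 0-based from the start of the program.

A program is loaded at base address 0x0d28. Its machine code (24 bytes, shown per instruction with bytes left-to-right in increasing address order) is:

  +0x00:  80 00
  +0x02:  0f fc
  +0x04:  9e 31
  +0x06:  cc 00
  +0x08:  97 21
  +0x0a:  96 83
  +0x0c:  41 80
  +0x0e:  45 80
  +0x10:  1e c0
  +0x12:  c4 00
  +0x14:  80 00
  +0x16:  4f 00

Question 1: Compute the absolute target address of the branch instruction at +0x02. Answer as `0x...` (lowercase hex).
0x0d28

+0x02: 0f fc ⇒ word 0x0ffc (big)
  top 4b → 0x0 → bnz [J]
  imm: (w>>0)&0xfff=0xffc (s12→-4) → #-4
  target = base 0x0d28 + off 0x02 + 2 + imm -4 = 0x0d28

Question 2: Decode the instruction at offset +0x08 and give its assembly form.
@+08  big-endian(97 21) = 0x9721
  opcode bits[15:12]=0x9: cmpi/RI
  rd@[11:9]=0x3 ⇒ dx
  imm@[8:0]=0x121 ⇒ #289

cmpi #289, dx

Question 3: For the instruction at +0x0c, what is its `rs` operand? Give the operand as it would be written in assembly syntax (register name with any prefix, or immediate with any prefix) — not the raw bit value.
bp

@+0c  big-endian(41 80) = 0x4180
  op=0x4180>>12=0x4 ⇒ or (RR)
  rd: (w>>9)&0x7=0x0 → ax
  rs: (w>>6)&0x7=0x6 → bp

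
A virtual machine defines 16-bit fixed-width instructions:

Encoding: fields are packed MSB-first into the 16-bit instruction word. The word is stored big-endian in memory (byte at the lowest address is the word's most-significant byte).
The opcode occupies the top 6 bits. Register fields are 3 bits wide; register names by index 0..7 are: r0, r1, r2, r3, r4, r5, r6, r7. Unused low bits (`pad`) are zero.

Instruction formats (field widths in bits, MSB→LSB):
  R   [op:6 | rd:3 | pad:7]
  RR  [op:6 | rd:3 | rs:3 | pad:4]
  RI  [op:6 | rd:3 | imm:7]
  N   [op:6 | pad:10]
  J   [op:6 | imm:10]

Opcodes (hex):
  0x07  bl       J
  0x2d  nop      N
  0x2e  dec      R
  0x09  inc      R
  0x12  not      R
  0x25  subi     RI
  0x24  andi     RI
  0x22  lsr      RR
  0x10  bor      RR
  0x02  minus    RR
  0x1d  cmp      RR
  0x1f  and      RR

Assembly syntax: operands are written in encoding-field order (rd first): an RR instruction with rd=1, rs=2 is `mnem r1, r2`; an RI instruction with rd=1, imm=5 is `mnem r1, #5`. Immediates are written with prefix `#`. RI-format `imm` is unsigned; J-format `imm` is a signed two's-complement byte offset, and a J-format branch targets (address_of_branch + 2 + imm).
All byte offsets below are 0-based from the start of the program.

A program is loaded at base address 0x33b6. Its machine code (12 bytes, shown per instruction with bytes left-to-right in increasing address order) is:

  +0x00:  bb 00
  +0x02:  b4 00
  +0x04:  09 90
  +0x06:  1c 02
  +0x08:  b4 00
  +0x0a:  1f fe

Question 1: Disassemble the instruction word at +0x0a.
bl #-2

+0x0a: 1f fe ⇒ word 0x1ffe (big)
  top 6b → 0x7 → bl [J]
  imm: (w>>0)&0x3ff=0x3fe (s10→-2) → #-2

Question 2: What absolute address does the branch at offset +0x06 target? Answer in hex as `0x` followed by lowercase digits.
[06] 1c 02 → 0x1c02
  opcode bits[15:10]=0x7: bl/J
  [9:0] imm=2 = #2
  target = base 0x33b6 + off 0x06 + 2 + imm 2 = 0x33c0

0x33c0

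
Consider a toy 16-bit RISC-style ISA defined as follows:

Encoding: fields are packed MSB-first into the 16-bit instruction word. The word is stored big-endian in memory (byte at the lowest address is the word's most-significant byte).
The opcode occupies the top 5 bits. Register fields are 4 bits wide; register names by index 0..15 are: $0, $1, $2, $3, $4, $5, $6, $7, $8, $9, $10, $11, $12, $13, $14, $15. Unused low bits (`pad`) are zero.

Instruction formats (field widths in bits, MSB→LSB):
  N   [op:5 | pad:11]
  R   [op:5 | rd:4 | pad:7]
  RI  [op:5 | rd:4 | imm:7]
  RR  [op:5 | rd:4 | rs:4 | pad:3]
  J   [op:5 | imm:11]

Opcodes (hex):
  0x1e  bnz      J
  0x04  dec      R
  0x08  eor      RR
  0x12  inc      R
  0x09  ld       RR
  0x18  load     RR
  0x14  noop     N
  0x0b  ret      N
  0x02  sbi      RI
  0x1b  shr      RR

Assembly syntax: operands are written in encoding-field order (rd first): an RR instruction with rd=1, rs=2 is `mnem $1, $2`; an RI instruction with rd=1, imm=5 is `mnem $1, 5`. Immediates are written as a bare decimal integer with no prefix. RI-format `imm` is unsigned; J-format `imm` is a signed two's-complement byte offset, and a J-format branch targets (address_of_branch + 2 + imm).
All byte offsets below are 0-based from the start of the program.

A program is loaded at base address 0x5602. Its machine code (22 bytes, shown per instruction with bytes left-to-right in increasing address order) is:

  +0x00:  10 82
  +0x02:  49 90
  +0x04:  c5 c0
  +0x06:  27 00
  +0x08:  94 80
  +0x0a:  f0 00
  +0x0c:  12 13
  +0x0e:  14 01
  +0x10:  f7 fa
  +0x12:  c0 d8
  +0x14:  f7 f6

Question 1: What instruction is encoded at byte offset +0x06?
dec $14

@+06  big-endian(27 00) = 0x2700
  op=0x2700>>11=0x4 ⇒ dec (R)
  rd: (w>>7)&0xf=0xe → $14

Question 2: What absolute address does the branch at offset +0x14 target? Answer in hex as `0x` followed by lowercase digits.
0x560e

+0x14: f7 f6 ⇒ word 0xf7f6 (big)
  opcode bits[15:11]=0x1e: bnz/J
  imm: (w>>0)&0x7ff=0x7f6 (s11→-10) → -10
  target = base 0x5602 + off 0x14 + 2 + imm -10 = 0x560e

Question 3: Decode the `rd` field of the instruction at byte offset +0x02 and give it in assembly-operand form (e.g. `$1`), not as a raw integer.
+0x02: 49 90 ⇒ word 0x4990 (big)
  op=0x4990>>11=0x9 ⇒ ld (RR)
  [10:7] rd=3 = $3
  [6:3] rs=2 = $2

$3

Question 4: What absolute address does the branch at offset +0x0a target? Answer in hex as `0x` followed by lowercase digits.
@+0a  big-endian(f0 00) = 0xf000
  top 5b → 0x1e → bnz [J]
  imm: (w>>0)&0x7ff=0x0 → 0
  target = base 0x5602 + off 0x0a + 2 + imm 0 = 0x560e

0x560e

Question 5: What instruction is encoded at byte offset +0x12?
[12] c0 d8 → 0xc0d8
  op=0xc0d8>>11=0x18 ⇒ load (RR)
  rd@[10:7]=0x1 ⇒ $1
  rs@[6:3]=0xb ⇒ $11

load $1, $11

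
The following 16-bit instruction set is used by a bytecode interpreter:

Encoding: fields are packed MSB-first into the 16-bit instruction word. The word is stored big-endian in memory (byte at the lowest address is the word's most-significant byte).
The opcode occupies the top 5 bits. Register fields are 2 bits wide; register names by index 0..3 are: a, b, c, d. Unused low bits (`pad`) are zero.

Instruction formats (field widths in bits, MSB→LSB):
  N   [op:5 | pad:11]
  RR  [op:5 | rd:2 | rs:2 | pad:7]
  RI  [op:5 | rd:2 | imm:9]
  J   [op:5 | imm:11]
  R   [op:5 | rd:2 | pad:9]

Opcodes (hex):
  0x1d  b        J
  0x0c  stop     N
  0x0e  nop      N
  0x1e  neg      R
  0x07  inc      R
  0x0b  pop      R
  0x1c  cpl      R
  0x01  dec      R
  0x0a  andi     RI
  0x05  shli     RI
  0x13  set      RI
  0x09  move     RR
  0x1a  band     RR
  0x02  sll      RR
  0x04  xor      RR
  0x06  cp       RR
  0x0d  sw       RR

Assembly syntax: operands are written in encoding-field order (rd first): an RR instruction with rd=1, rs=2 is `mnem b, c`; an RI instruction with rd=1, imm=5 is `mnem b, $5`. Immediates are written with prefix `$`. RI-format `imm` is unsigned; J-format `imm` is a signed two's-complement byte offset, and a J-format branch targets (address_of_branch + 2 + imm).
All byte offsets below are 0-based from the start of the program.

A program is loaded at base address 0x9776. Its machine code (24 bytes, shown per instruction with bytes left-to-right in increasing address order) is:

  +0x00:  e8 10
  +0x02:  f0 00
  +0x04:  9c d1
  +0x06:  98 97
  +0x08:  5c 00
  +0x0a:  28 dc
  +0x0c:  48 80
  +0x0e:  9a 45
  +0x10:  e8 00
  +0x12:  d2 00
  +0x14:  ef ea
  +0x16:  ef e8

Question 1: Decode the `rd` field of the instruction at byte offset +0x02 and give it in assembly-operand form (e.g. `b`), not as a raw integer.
a

@+02  big-endian(f0 00) = 0xf000
  opcode bits[15:11]=0x1e: neg/R
  [10:9] rd=0 = a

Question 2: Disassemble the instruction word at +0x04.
set c, $209

off 0x04: read 9c d1 as big → 0x9cd1
  opcode bits[15:11]=0x13: set/RI
  rd: (w>>9)&0x3=0x2 → c
  imm: (w>>0)&0x1ff=0xd1 → $209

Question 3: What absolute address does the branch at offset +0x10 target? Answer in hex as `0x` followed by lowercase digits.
0x9788

off 0x10: read e8 00 as big → 0xe800
  op=0xe800>>11=0x1d ⇒ b (J)
  imm@[10:0]=0x0 ⇒ $0
  target = base 0x9776 + off 0x10 + 2 + imm 0 = 0x9788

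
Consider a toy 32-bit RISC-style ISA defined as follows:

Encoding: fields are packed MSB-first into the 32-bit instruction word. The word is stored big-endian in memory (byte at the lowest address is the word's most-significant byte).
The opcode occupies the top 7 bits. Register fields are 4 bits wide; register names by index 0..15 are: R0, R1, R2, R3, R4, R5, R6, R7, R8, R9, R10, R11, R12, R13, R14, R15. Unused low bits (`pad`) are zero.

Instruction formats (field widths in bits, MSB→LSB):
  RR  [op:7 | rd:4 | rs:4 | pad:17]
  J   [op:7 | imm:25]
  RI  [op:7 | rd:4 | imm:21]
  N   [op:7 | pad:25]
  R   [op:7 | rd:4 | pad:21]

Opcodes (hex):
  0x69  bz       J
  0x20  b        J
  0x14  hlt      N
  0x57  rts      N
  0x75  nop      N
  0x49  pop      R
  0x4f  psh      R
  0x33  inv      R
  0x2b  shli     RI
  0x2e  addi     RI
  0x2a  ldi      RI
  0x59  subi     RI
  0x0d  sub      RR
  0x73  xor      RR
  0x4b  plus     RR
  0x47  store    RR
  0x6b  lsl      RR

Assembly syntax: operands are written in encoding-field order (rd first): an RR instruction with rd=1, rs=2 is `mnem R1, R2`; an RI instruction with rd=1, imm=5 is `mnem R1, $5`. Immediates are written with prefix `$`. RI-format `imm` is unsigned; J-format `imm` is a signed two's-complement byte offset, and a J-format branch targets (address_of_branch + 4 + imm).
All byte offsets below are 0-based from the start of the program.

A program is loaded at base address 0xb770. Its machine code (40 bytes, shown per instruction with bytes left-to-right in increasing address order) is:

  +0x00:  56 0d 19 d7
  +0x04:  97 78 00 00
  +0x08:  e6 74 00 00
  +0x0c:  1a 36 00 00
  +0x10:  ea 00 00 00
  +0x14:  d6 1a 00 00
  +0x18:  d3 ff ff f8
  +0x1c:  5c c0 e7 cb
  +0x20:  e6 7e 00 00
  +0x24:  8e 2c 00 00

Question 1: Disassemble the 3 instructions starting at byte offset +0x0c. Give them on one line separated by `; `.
sub R1, R11; nop; lsl R0, R13

@+0c  big-endian(1a 36 00 00) = 0x1a360000
  opcode bits[31:25]=0xd: sub/RR
  rd: (w>>21)&0xf=0x1 → R1
  rs: (w>>17)&0xf=0xb → R11
@+10  big-endian(ea 00 00 00) = 0xea000000
  opcode bits[31:25]=0x75: nop/N
@+14  big-endian(d6 1a 00 00) = 0xd61a0000
  opcode bits[31:25]=0x6b: lsl/RR
  rd: (w>>21)&0xf=0x0 → R0
  rs: (w>>17)&0xf=0xd → R13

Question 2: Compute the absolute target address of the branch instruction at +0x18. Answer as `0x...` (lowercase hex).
0xb784

off 0x18: read d3 ff ff f8 as big → 0xd3fffff8
  op=0xd3fffff8>>25=0x69 ⇒ bz (J)
  imm@[24:0]=0x1fffff8 (s25→-8) ⇒ $-8
  target = base 0xb770 + off 0x18 + 4 + imm -8 = 0xb784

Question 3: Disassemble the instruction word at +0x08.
xor R3, R10

off 0x08: read e6 74 00 00 as big → 0xe6740000
  op=0xe6740000>>25=0x73 ⇒ xor (RR)
  rd@[24:21]=0x3 ⇒ R3
  rs@[20:17]=0xa ⇒ R10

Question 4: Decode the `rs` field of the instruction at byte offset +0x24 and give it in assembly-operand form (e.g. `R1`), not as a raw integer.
R6

off 0x24: read 8e 2c 00 00 as big → 0x8e2c0000
  op=0x8e2c0000>>25=0x47 ⇒ store (RR)
  [24:21] rd=1 = R1
  [20:17] rs=6 = R6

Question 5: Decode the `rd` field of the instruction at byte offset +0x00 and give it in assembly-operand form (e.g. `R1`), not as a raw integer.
@+00  big-endian(56 0d 19 d7) = 0x560d19d7
  op=0x560d19d7>>25=0x2b ⇒ shli (RI)
  [24:21] rd=0 = R0
  [20:0] imm=858583 = $858583

R0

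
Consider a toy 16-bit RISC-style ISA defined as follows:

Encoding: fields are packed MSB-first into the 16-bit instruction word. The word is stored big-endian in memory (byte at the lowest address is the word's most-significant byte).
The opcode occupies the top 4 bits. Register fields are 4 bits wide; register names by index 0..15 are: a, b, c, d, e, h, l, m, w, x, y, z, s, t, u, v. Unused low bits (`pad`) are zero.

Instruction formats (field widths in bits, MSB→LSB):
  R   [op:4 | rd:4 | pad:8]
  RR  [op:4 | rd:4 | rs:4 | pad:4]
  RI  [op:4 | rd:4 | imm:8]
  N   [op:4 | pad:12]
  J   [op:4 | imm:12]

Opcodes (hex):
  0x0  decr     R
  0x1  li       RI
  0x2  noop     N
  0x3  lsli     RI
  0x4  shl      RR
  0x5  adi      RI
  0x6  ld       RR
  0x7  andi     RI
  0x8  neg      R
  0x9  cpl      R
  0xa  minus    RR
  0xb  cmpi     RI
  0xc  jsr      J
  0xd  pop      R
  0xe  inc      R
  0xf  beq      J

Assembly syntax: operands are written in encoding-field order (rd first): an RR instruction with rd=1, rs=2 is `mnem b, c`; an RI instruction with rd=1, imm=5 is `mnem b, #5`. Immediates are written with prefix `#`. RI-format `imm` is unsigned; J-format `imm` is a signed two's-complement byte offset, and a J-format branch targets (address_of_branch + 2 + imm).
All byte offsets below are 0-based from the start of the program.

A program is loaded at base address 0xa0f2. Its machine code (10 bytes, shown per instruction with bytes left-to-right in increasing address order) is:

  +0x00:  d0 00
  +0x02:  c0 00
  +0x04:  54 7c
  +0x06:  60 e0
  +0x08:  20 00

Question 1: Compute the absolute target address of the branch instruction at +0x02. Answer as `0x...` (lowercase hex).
off 0x02: read c0 00 as big → 0xc000
  opcode bits[15:12]=0xc: jsr/J
  [11:0] imm=0 = #0
  target = base 0xa0f2 + off 0x02 + 2 + imm 0 = 0xa0f6

0xa0f6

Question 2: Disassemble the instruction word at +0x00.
+0x00: d0 00 ⇒ word 0xd000 (big)
  opcode bits[15:12]=0xd: pop/R
  rd: (w>>8)&0xf=0x0 → a

pop a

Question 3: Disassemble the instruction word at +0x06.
off 0x06: read 60 e0 as big → 0x60e0
  top 4b → 0x6 → ld [RR]
  rd: (w>>8)&0xf=0x0 → a
  rs: (w>>4)&0xf=0xe → u

ld a, u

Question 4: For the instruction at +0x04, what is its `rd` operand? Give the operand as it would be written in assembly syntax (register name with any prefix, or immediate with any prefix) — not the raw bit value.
@+04  big-endian(54 7c) = 0x547c
  op=0x547c>>12=0x5 ⇒ adi (RI)
  [11:8] rd=4 = e
  [7:0] imm=124 = #124

e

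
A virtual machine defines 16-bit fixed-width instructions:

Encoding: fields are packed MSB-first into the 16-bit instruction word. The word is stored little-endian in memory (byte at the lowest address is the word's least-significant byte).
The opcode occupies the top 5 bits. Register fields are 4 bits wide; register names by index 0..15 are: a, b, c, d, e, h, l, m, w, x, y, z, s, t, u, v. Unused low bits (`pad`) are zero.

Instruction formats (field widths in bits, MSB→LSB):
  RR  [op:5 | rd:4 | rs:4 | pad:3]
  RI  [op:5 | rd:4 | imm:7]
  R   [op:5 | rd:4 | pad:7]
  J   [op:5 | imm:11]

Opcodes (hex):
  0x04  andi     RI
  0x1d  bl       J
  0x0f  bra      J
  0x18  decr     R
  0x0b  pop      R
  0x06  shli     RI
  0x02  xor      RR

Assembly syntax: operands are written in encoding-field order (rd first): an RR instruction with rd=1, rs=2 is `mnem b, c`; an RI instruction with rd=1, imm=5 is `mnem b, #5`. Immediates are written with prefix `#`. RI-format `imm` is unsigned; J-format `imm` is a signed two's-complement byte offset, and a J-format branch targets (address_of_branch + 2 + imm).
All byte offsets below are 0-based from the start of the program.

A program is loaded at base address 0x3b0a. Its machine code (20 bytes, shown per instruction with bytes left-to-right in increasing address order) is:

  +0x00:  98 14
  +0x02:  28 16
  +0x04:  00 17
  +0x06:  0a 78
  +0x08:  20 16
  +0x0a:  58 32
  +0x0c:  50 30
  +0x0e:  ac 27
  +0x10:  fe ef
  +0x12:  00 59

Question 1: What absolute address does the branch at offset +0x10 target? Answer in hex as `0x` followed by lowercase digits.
0x3b1a

off 0x10: read fe ef as little → 0xeffe
  top 5b → 0x1d → bl [J]
  [10:0] imm=2046 (s11→-2) = #-2
  target = base 0x3b0a + off 0x10 + 2 + imm -2 = 0x3b1a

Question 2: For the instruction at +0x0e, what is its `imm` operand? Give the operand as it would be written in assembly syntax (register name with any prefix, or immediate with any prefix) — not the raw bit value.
off 0x0e: read ac 27 as little → 0x27ac
  opcode bits[15:11]=0x4: andi/RI
  [10:7] rd=15 = v
  [6:0] imm=44 = #44

#44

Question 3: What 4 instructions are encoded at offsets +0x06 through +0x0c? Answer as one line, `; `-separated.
bra #10; xor s, e; shli e, #88; shli a, #80

@+06  little-endian(0a 78) = 0x780a
  opcode bits[15:11]=0xf: bra/J
  imm: (w>>0)&0x7ff=0xa → #10
@+08  little-endian(20 16) = 0x1620
  opcode bits[15:11]=0x2: xor/RR
  rd: (w>>7)&0xf=0xc → s
  rs: (w>>3)&0xf=0x4 → e
@+0a  little-endian(58 32) = 0x3258
  opcode bits[15:11]=0x6: shli/RI
  rd: (w>>7)&0xf=0x4 → e
  imm: (w>>0)&0x7f=0x58 → #88
@+0c  little-endian(50 30) = 0x3050
  opcode bits[15:11]=0x6: shli/RI
  rd: (w>>7)&0xf=0x0 → a
  imm: (w>>0)&0x7f=0x50 → #80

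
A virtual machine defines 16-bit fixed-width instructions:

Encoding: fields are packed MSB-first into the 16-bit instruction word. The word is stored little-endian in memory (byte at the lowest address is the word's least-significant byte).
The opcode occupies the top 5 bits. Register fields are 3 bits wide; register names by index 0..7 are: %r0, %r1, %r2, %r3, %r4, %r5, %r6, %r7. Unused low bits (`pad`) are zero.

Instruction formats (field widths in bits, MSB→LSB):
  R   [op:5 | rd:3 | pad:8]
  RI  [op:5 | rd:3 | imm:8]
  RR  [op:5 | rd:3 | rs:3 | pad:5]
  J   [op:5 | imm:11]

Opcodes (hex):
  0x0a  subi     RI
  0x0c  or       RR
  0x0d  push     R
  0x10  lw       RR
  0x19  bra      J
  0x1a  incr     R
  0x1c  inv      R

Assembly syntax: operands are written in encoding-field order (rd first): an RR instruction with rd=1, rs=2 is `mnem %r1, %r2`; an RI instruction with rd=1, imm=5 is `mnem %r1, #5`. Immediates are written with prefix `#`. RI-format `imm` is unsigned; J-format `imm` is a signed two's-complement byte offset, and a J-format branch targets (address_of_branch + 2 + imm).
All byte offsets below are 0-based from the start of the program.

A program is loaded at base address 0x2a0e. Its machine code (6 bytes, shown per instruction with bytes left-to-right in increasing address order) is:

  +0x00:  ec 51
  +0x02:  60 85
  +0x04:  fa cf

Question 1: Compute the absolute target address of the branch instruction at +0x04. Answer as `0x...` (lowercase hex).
0x2a0e

@+04  little-endian(fa cf) = 0xcffa
  opcode bits[15:11]=0x19: bra/J
  [10:0] imm=2042 (s11→-6) = #-6
  target = base 0x2a0e + off 0x04 + 2 + imm -6 = 0x2a0e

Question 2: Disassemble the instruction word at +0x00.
off 0x00: read ec 51 as little → 0x51ec
  op=0x51ec>>11=0xa ⇒ subi (RI)
  rd: (w>>8)&0x7=0x1 → %r1
  imm: (w>>0)&0xff=0xec → #236

subi %r1, #236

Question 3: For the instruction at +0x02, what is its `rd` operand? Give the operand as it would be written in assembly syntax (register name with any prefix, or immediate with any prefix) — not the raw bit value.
%r5

off 0x02: read 60 85 as little → 0x8560
  opcode bits[15:11]=0x10: lw/RR
  [10:8] rd=5 = %r5
  [7:5] rs=3 = %r3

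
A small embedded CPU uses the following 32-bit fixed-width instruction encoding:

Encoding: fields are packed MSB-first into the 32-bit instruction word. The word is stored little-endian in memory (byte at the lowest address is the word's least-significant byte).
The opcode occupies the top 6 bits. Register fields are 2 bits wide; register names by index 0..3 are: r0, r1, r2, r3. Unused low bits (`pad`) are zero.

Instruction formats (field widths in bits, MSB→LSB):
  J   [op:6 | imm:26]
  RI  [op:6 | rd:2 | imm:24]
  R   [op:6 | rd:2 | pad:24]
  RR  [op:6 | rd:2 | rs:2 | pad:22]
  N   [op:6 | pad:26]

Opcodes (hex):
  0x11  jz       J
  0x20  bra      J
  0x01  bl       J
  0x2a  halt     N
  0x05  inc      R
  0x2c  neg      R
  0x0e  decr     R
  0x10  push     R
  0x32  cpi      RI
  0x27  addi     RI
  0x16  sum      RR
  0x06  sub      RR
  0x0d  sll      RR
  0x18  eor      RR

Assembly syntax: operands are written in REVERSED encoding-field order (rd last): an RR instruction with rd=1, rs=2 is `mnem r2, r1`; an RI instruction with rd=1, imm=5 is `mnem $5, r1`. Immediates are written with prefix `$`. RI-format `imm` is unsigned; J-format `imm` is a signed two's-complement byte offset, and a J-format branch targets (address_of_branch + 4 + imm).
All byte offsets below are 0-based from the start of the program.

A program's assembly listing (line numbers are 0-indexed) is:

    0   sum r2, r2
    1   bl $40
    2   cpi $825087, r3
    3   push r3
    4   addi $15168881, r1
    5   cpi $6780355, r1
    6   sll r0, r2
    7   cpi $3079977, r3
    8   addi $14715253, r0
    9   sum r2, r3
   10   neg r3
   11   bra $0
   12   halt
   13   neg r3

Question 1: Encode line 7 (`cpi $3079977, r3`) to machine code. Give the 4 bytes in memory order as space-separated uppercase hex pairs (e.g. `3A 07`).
7. cpi fields op=0x32:6|rd=3:2|imm=3079977:24 → word cb2eff29h → 29 ff 2e cb

29 FF 2E CB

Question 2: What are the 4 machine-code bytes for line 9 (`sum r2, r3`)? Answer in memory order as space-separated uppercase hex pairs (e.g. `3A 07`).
00 00 80 5B

L9: sum op=0x16:6|rd=3:2|rs=2:2|pad=0:22 ⇒ 0x5b800000 ⇒ little 00 00 80 5b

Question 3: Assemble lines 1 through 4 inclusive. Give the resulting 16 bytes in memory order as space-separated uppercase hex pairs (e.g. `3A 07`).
28 00 00 04 FF 96 0C CB 00 00 00 43 71 75 E7 9D

L1: bl op=0x1:6|imm=40:26 ⇒ 0x04000028 ⇒ little 28 00 00 04
L2: cpi op=0x32:6|rd=3:2|imm=825087:24 ⇒ 0xcb0c96ff ⇒ little ff 96 0c cb
L3: push op=0x10:6|rd=3:2|pad=0:24 ⇒ 0x43000000 ⇒ little 00 00 00 43
L4: addi op=0x27:6|rd=1:2|imm=15168881:24 ⇒ 0x9de77571 ⇒ little 71 75 e7 9d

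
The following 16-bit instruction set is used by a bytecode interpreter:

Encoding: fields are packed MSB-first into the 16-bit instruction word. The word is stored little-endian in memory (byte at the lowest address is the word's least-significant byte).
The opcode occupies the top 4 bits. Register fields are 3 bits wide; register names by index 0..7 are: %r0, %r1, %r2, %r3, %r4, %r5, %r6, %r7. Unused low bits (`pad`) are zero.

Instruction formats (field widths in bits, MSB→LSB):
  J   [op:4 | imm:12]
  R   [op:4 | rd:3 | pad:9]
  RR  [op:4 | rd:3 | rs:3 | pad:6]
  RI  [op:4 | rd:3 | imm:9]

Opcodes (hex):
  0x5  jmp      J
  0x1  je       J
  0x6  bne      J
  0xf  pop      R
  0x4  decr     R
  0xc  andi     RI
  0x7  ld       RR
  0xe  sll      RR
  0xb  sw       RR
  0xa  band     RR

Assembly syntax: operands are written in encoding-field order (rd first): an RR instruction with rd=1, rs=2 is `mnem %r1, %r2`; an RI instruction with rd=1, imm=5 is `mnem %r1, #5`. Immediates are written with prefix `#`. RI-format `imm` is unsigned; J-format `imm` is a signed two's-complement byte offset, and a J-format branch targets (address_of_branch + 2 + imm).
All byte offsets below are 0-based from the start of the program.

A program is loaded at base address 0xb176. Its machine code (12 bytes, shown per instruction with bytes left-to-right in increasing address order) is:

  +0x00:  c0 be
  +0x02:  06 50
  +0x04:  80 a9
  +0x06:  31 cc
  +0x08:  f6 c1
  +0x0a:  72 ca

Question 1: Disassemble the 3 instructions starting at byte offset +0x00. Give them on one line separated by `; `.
+0x00: c0 be ⇒ word 0xbec0 (little)
  top 4b → 0xb → sw [RR]
  rd: (w>>9)&0x7=0x7 → %r7
  rs: (w>>6)&0x7=0x3 → %r3
+0x02: 06 50 ⇒ word 0x5006 (little)
  top 4b → 0x5 → jmp [J]
  imm: (w>>0)&0xfff=0x6 → #6
+0x04: 80 a9 ⇒ word 0xa980 (little)
  top 4b → 0xa → band [RR]
  rd: (w>>9)&0x7=0x4 → %r4
  rs: (w>>6)&0x7=0x6 → %r6

sw %r7, %r3; jmp #6; band %r4, %r6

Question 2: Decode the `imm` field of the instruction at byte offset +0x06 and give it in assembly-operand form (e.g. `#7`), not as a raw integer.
+0x06: 31 cc ⇒ word 0xcc31 (little)
  top 4b → 0xc → andi [RI]
  [11:9] rd=6 = %r6
  [8:0] imm=49 = #49

#49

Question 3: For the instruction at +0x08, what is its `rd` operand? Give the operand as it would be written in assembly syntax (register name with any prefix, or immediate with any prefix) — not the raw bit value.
%r0

off 0x08: read f6 c1 as little → 0xc1f6
  op=0xc1f6>>12=0xc ⇒ andi (RI)
  [11:9] rd=0 = %r0
  [8:0] imm=502 = #502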